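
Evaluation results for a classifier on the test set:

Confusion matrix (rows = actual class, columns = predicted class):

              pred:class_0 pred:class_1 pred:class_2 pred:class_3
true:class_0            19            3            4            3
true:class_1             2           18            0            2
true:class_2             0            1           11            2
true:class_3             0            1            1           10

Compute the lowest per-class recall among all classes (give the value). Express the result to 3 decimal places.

0.655

Per-class recall (TP/(TP+FN)):
  class_0: TP=19, FN=3+4+3=10 → 19/29 = 0.6552
  class_1: TP=18, FN=2+0+2=4 → 18/22 = 0.8182
  class_2: TP=11, FN=0+1+2=3 → 11/14 = 0.7857
  class_3: TP=10, FN=0+1+1=2 → 10/12 = 0.8333
Lowest is class 'class_0' with recall = 0.655.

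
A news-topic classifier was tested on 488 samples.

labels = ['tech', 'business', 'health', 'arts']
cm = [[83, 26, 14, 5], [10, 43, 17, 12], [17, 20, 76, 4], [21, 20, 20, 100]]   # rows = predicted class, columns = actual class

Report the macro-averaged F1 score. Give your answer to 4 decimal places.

0.6058

Per-class F1 score (2·TP/(2·TP+FP+FN)):
  tech: TP=83, FP=26+14+5=45, FN=10+17+21=48 → 166/259 = 0.64093
  business: TP=43, FP=10+17+12=39, FN=26+20+20=66 → 86/191 = 0.45026
  health: TP=76, FP=17+20+4=41, FN=14+17+20=51 → 152/244 = 0.62295
  arts: TP=100, FP=21+20+20=61, FN=5+12+4=21 → 200/282 = 0.70922
Macro-F1 score = mean = (0.64093 + 0.45026 + 0.62295 + 0.70922) / 4 = 0.6058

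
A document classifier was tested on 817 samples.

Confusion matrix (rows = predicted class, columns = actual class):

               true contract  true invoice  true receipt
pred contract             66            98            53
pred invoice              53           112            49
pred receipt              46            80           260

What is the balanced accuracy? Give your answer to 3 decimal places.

0.501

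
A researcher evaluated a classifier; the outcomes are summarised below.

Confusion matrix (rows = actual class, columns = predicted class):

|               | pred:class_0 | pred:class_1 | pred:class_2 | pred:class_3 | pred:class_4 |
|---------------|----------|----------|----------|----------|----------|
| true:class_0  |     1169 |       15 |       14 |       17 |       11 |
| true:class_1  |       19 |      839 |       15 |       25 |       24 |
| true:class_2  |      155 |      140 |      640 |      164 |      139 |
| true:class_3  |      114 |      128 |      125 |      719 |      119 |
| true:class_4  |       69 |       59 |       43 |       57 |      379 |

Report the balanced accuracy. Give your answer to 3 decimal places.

Balanced accuracy = mean of per-class recall.
  class_0: recall = 1169/1226 = 0.9535
  class_1: recall = 839/922 = 0.9100
  class_2: recall = 640/1238 = 0.5170
  class_3: recall = 719/1205 = 0.5967
  class_4: recall = 379/607 = 0.6244
Mean = (0.9535 + 0.9100 + 0.5170 + 0.5967 + 0.6244) / 5 = 0.720

0.720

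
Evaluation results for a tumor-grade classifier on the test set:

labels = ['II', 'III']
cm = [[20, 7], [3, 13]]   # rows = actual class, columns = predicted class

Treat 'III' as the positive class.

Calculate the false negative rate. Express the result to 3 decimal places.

FNR = FN/(FN+TP) = 3/(3+13) = 0.188

0.188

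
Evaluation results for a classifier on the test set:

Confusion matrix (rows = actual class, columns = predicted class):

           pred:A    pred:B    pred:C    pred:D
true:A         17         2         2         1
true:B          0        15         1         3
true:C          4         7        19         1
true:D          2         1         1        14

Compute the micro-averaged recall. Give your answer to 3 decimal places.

0.722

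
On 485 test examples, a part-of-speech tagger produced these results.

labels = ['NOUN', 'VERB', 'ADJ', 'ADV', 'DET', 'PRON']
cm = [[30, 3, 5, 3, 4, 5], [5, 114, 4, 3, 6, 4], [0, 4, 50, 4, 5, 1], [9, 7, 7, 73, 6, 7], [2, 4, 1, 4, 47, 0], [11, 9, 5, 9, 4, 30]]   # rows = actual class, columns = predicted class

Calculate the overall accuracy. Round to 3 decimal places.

0.709

Accuracy = trace / total = (30+114+50+73+47+30=344) / 485 = 344/485 = 0.709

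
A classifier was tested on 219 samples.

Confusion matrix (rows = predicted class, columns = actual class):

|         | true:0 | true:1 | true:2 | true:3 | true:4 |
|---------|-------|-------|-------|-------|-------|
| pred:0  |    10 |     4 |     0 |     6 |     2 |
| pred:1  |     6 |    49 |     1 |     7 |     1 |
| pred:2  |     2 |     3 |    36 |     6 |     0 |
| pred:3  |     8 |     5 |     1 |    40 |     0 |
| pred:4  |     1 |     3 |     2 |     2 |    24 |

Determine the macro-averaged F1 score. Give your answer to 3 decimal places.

0.702

Per-class F1 score (2·TP/(2·TP+FP+FN)):
  0: TP=10, FP=4+0+6+2=12, FN=6+2+8+1=17 → 20/49 = 0.4082
  1: TP=49, FP=6+1+7+1=15, FN=4+3+5+3=15 → 98/128 = 0.7656
  2: TP=36, FP=2+3+6+0=11, FN=0+1+1+2=4 → 72/87 = 0.8276
  3: TP=40, FP=8+5+1+0=14, FN=6+7+6+2=21 → 80/115 = 0.6957
  4: TP=24, FP=1+3+2+2=8, FN=2+1+0+0=3 → 48/59 = 0.8136
Macro-F1 score = mean = (0.4082 + 0.7656 + 0.8276 + 0.6957 + 0.8136) / 5 = 0.702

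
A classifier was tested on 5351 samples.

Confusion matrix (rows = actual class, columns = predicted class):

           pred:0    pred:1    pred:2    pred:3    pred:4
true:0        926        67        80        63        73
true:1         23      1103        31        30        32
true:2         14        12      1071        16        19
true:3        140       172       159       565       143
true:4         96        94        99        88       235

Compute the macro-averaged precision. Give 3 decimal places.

Per-class precision (TP/(TP+FP)):
  0: TP=926, FP=23+14+140+96=273 → 926/1199 = 0.7723
  1: TP=1103, FP=67+12+172+94=345 → 1103/1448 = 0.7617
  2: TP=1071, FP=80+31+159+99=369 → 1071/1440 = 0.7438
  3: TP=565, FP=63+30+16+88=197 → 565/762 = 0.7415
  4: TP=235, FP=73+32+19+143=267 → 235/502 = 0.4681
Macro-precision = mean = (0.7723 + 0.7617 + 0.7438 + 0.7415 + 0.4681) / 5 = 0.697

0.697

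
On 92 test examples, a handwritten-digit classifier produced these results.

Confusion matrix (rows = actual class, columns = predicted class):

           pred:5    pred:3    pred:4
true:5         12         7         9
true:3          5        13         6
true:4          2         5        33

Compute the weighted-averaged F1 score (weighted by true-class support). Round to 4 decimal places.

0.6199

Per-class F1 score (2·TP/(2·TP+FP+FN)):
  5: TP=12, FP=5+2=7, FN=7+9=16 → 24/47 = 0.51064
  3: TP=13, FP=7+5=12, FN=5+6=11 → 26/49 = 0.53061
  4: TP=33, FP=9+6=15, FN=2+5=7 → 66/88 = 0.75000
Weighted-F1 score = Σ (supportᵢ/N)·F1 scoreᵢ with N=92: (28/92)·0.51064 + (24/92)·0.53061 + (40/92)·0.75000 = 0.6199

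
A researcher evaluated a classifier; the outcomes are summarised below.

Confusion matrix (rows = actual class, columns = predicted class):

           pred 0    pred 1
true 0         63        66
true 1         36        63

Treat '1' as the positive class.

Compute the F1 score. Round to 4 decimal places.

Precision = TP/(TP+FP) = 63/129 = 0.4884
Recall = TP/(TP+FN) = 63/99 = 0.6364
F1 = 2·TP/(2·TP+FP+FN) = 126/228 = 0.5526

0.5526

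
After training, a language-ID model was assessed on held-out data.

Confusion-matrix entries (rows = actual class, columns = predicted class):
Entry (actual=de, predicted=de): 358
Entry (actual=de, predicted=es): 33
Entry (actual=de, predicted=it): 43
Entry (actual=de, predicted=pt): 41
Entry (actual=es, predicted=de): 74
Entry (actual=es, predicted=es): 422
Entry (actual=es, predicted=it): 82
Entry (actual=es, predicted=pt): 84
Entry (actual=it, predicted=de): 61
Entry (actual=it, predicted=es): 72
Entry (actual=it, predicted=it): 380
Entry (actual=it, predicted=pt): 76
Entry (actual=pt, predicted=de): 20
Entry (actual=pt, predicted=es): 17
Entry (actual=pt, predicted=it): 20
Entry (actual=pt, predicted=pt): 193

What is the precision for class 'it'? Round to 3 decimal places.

0.724

Treat 'it' as positive and all other classes as negative.
precision = TP/(TP+FP).
it: TP=380, FP=43+82+20=145 → 380/525 = 0.7238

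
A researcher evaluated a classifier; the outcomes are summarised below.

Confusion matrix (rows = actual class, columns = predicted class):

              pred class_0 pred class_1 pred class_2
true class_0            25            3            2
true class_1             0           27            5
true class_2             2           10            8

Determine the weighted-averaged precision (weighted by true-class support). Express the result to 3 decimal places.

0.732

Per-class precision (TP/(TP+FP)):
  class_0: TP=25, FP=0+2=2 → 25/27 = 0.9259
  class_1: TP=27, FP=3+10=13 → 27/40 = 0.6750
  class_2: TP=8, FP=2+5=7 → 8/15 = 0.5333
Weighted-precision = Σ (supportᵢ/N)·precisionᵢ with N=82: (30/82)·0.9259 + (32/82)·0.6750 + (20/82)·0.5333 = 0.732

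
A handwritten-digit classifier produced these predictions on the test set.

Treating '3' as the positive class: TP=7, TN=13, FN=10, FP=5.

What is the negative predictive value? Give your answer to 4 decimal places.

NPV = TN/(TN+FN) = 13/(13+10) = 0.5652

0.5652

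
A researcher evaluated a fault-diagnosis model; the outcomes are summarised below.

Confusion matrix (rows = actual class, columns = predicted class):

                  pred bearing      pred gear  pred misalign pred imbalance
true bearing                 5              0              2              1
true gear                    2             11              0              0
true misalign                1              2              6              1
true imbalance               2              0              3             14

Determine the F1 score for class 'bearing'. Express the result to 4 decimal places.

One-vs-rest for 'bearing': TP = diagonal; FP = other classes predicted 'bearing'; FN = 'bearing' predicted as other.
F1 score = 2·TP/(2·TP+FP+FN).
bearing: TP=5, FP=2+1+2=5, FN=0+2+1=3 → 10/18 = 0.55556

0.5556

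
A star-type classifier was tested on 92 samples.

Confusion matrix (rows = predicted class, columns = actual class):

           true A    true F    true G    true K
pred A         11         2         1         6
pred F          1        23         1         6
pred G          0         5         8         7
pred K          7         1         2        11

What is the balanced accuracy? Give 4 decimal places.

Balanced accuracy = mean of per-class recall.
  A: recall = 11/19 = 0.57895
  F: recall = 23/31 = 0.74194
  G: recall = 8/12 = 0.66667
  K: recall = 11/30 = 0.36667
Mean = (0.57895 + 0.74194 + 0.66667 + 0.36667) / 4 = 0.5886

0.5886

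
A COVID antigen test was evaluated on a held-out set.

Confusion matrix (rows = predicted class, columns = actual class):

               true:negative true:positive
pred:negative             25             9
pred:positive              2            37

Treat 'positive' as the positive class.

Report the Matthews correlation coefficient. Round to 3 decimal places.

MCC = (TP·TN − FP·FN) / √((TP+FP)(TP+FN)(TN+FP)(TN+FN))
Numerator = 37·25 − 2·9 = 907
Denominator = √(39·46·27·34) = √1646892 = 1283.3129
MCC = 907 / 1283.3129 = 0.707

0.707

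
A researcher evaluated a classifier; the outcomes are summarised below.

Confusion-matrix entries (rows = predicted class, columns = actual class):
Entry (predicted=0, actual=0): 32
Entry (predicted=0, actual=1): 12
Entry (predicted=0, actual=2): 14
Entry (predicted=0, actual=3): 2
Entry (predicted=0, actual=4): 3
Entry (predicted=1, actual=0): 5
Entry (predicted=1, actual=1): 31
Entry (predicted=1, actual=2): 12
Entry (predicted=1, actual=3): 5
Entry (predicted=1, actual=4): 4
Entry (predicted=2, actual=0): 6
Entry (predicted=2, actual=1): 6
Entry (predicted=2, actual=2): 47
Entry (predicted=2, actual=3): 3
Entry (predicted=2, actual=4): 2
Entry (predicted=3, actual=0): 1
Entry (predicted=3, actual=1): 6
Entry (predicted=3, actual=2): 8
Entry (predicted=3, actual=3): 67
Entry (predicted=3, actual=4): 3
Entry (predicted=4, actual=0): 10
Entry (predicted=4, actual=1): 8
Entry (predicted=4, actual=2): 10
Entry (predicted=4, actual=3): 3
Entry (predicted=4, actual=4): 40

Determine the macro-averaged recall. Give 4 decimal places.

0.6416

Per-class recall (TP/(TP+FN)):
  0: TP=32, FN=5+6+1+10=22 → 32/54 = 0.59259
  1: TP=31, FN=12+6+6+8=32 → 31/63 = 0.49206
  2: TP=47, FN=14+12+8+10=44 → 47/91 = 0.51648
  3: TP=67, FN=2+5+3+3=13 → 67/80 = 0.83750
  4: TP=40, FN=3+4+2+3=12 → 40/52 = 0.76923
Macro-recall = mean = (0.59259 + 0.49206 + 0.51648 + 0.83750 + 0.76923) / 5 = 0.6416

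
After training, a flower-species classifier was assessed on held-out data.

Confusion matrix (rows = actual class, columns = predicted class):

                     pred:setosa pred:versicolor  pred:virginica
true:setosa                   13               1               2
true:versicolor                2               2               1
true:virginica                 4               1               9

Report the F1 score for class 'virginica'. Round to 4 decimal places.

One-vs-rest for 'virginica': TP = diagonal; FP = other classes predicted 'virginica'; FN = 'virginica' predicted as other.
F1 score = 2·TP/(2·TP+FP+FN).
virginica: TP=9, FP=2+1=3, FN=4+1=5 → 18/26 = 0.69231

0.6923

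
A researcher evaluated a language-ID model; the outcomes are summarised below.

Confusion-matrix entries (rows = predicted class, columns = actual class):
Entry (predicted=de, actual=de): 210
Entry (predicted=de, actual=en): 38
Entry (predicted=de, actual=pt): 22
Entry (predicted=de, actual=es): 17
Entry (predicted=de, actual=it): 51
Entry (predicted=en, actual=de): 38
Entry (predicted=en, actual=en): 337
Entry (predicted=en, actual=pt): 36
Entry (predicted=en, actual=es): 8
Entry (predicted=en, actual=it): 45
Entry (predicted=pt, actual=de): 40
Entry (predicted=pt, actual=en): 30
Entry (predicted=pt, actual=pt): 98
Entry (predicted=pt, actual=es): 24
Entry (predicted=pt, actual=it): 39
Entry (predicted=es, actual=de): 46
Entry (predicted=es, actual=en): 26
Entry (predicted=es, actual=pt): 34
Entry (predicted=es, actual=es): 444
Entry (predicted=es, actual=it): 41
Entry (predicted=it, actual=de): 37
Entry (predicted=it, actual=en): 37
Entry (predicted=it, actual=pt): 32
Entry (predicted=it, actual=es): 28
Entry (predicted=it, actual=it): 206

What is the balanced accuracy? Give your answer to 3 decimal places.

Balanced accuracy = mean of per-class recall.
  de: recall = 210/371 = 0.5660
  en: recall = 337/468 = 0.7201
  pt: recall = 98/222 = 0.4414
  es: recall = 444/521 = 0.8522
  it: recall = 206/382 = 0.5393
Mean = (0.5660 + 0.7201 + 0.4414 + 0.8522 + 0.5393) / 5 = 0.624

0.624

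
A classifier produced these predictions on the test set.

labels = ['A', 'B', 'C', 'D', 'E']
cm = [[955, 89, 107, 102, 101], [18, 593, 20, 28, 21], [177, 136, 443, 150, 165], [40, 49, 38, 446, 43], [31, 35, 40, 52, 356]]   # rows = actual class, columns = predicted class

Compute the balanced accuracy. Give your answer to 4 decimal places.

0.6815

Balanced accuracy = mean of per-class recall.
  A: recall = 955/1354 = 0.70532
  B: recall = 593/680 = 0.87206
  C: recall = 443/1071 = 0.41363
  D: recall = 446/616 = 0.72403
  E: recall = 356/514 = 0.69261
Mean = (0.70532 + 0.87206 + 0.41363 + 0.72403 + 0.69261) / 5 = 0.6815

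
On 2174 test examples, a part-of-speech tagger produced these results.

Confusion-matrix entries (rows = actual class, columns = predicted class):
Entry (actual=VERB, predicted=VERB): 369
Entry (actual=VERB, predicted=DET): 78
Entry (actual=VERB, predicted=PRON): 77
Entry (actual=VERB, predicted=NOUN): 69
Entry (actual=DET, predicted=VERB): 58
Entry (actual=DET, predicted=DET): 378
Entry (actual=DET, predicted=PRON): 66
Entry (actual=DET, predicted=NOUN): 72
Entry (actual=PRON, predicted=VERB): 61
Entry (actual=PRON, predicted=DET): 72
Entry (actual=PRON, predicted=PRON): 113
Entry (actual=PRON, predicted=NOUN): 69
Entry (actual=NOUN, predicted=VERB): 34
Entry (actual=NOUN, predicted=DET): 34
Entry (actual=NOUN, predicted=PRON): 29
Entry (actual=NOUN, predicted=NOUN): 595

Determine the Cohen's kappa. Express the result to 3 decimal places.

0.547

Observed agreement pₒ = trace/N = 1455/2174 = 0.6693
Expected agreement pₑ = Σ (rowᵢ·colᵢ)/N² = (593·522 + 574·562 + 315·285 + 692·805)/2174² = 0.2706
κ = (pₒ − pₑ)/(1 − pₑ) = (0.6693 − 0.2706)/(1 − 0.2706) = 0.547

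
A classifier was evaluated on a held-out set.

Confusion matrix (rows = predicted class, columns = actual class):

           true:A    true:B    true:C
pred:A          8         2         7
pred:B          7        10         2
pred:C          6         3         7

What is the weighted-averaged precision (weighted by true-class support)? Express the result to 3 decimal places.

Per-class precision (TP/(TP+FP)):
  A: TP=8, FP=2+7=9 → 8/17 = 0.4706
  B: TP=10, FP=7+2=9 → 10/19 = 0.5263
  C: TP=7, FP=6+3=9 → 7/16 = 0.4375
Weighted-precision = Σ (supportᵢ/N)·precisionᵢ with N=52: (21/52)·0.4706 + (15/52)·0.5263 + (16/52)·0.4375 = 0.476

0.476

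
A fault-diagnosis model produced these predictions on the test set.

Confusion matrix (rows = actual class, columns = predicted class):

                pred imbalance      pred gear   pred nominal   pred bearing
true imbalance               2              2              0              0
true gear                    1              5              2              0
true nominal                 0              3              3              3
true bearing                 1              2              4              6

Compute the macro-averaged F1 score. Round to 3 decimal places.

0.470

Per-class F1 score (2·TP/(2·TP+FP+FN)):
  imbalance: TP=2, FP=1+0+1=2, FN=2+0+0=2 → 4/8 = 0.5000
  gear: TP=5, FP=2+3+2=7, FN=1+2+0=3 → 10/20 = 0.5000
  nominal: TP=3, FP=0+2+4=6, FN=0+3+3=6 → 6/18 = 0.3333
  bearing: TP=6, FP=0+0+3=3, FN=1+2+4=7 → 12/22 = 0.5455
Macro-F1 score = mean = (0.5000 + 0.5000 + 0.3333 + 0.5455) / 4 = 0.470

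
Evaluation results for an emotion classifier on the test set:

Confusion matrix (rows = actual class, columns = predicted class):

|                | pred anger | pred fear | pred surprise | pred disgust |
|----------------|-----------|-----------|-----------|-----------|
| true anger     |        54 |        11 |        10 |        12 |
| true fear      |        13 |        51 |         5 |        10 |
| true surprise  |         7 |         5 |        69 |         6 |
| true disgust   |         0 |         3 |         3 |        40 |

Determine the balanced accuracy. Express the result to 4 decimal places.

0.7322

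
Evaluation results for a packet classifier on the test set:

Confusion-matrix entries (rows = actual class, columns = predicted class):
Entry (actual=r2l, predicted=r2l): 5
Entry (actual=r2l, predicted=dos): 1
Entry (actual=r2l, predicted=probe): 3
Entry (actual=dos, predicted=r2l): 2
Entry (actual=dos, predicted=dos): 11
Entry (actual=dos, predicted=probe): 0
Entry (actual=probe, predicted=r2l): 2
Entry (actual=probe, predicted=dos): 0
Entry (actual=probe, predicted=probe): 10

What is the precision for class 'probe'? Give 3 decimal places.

0.769

Treat 'probe' as positive and all other classes as negative.
precision = TP/(TP+FP).
probe: TP=10, FP=3+0=3 → 10/13 = 0.7692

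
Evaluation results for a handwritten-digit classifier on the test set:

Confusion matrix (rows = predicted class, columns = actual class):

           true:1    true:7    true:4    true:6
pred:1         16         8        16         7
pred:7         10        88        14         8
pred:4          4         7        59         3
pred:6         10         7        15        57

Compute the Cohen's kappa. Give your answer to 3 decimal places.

0.545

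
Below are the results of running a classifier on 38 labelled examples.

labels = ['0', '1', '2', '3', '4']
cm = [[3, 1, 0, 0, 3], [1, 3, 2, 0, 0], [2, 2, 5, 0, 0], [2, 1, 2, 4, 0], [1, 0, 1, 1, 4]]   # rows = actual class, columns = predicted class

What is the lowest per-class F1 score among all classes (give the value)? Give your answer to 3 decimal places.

0.375

Per-class F1 score (2·TP/(2·TP+FP+FN)):
  0: TP=3, FP=1+2+2+1=6, FN=1+0+0+3=4 → 6/16 = 0.3750
  1: TP=3, FP=1+2+1+0=4, FN=1+2+0+0=3 → 6/13 = 0.4615
  2: TP=5, FP=0+2+2+1=5, FN=2+2+0+0=4 → 10/19 = 0.5263
  3: TP=4, FP=0+0+0+1=1, FN=2+1+2+0=5 → 8/14 = 0.5714
  4: TP=4, FP=3+0+0+0=3, FN=1+0+1+1=3 → 8/14 = 0.5714
Lowest is class '0' with F1 score = 0.375.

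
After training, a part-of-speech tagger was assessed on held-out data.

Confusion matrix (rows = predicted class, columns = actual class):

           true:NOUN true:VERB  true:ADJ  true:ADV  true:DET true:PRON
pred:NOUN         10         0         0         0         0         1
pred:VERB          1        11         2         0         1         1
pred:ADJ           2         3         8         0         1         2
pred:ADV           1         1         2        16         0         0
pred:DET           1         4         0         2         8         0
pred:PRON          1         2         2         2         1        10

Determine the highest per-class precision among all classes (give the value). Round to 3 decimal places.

0.909

Per-class precision (TP/(TP+FP)):
  NOUN: TP=10, FP=0+0+0+0+1=1 → 10/11 = 0.9091
  VERB: TP=11, FP=1+2+0+1+1=5 → 11/16 = 0.6875
  ADJ: TP=8, FP=2+3+0+1+2=8 → 8/16 = 0.5000
  ADV: TP=16, FP=1+1+2+0+0=4 → 16/20 = 0.8000
  DET: TP=8, FP=1+4+0+2+0=7 → 8/15 = 0.5333
  PRON: TP=10, FP=1+2+2+2+1=8 → 10/18 = 0.5556
Highest is class 'NOUN' with precision = 0.909.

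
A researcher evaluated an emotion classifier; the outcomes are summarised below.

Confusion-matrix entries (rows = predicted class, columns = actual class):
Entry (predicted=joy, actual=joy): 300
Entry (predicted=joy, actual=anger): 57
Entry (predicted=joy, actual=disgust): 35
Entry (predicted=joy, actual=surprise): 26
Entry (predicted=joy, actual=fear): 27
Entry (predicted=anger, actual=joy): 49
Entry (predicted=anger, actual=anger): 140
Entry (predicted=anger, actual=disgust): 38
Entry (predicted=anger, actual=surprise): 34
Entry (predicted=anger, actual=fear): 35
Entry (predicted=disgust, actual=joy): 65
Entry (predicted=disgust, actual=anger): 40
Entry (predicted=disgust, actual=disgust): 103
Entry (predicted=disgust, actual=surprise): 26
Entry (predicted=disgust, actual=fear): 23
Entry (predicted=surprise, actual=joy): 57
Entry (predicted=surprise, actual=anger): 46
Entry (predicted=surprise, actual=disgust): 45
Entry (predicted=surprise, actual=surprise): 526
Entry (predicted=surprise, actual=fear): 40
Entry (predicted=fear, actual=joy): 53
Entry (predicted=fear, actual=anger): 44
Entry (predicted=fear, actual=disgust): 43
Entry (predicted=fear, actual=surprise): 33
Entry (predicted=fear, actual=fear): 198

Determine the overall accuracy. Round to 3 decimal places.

0.608

Accuracy = trace / total = (300+140+103+526+198=1267) / 2083 = 1267/2083 = 0.608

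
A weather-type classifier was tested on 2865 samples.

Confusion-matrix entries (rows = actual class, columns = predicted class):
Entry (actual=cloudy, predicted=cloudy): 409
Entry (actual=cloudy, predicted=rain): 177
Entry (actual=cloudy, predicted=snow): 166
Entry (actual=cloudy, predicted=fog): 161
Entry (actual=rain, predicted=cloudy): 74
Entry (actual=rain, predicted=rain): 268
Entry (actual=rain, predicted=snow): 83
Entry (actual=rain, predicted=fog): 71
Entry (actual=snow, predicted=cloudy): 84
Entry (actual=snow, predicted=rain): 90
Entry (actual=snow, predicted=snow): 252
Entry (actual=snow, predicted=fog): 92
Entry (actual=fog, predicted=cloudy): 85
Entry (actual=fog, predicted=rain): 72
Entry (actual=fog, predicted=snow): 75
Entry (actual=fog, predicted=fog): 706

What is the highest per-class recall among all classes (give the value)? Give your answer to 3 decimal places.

0.753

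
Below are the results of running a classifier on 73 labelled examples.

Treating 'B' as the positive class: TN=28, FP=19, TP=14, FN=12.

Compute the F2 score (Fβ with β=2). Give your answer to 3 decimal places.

0.511

Fβ = (1+β²)·TP / ((1+β²)·TP + β²·FN + FP), with β²=4
= 5·14 / (5·14 + 4·12 + 19) = 0.511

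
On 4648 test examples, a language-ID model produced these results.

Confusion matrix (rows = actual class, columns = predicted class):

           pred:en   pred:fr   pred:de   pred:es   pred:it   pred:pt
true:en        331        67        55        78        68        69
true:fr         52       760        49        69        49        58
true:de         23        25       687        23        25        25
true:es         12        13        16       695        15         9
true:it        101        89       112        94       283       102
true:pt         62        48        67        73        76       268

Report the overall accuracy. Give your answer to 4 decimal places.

0.6506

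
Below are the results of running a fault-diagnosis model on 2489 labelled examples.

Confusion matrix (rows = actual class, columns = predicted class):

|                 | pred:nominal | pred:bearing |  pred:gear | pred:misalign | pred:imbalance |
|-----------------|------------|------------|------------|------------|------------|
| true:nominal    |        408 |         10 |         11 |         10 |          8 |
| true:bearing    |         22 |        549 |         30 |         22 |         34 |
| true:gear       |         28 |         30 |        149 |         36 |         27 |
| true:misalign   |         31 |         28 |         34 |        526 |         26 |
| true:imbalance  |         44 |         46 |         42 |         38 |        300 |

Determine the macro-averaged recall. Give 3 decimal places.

Per-class recall (TP/(TP+FN)):
  nominal: TP=408, FN=10+11+10+8=39 → 408/447 = 0.9128
  bearing: TP=549, FN=22+30+22+34=108 → 549/657 = 0.8356
  gear: TP=149, FN=28+30+36+27=121 → 149/270 = 0.5519
  misalign: TP=526, FN=31+28+34+26=119 → 526/645 = 0.8155
  imbalance: TP=300, FN=44+46+42+38=170 → 300/470 = 0.6383
Macro-recall = mean = (0.9128 + 0.8356 + 0.5519 + 0.8155 + 0.6383) / 5 = 0.751

0.751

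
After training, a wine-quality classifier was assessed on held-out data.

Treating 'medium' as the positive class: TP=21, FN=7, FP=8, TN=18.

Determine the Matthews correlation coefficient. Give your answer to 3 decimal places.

MCC = (TP·TN − FP·FN) / √((TP+FP)(TP+FN)(TN+FP)(TN+FN))
Numerator = 21·18 − 8·7 = 322
Denominator = √(29·28·26·25) = √527800 = 726.4985
MCC = 322 / 726.4985 = 0.443

0.443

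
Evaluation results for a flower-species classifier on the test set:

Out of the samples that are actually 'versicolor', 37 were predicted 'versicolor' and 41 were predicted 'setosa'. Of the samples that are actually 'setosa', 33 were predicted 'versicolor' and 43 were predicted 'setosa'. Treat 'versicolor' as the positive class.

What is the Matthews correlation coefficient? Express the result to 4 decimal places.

0.0403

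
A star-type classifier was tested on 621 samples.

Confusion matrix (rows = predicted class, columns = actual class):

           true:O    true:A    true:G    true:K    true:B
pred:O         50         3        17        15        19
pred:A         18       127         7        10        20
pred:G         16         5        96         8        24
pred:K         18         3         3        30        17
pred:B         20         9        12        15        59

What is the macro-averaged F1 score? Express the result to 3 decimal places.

Per-class F1 score (2·TP/(2·TP+FP+FN)):
  O: TP=50, FP=3+17+15+19=54, FN=18+16+18+20=72 → 100/226 = 0.4425
  A: TP=127, FP=18+7+10+20=55, FN=3+5+3+9=20 → 254/329 = 0.7720
  G: TP=96, FP=16+5+8+24=53, FN=17+7+3+12=39 → 192/284 = 0.6761
  K: TP=30, FP=18+3+3+17=41, FN=15+10+8+15=48 → 60/149 = 0.4027
  B: TP=59, FP=20+9+12+15=56, FN=19+20+24+17=80 → 118/254 = 0.4646
Macro-F1 score = mean = (0.4425 + 0.7720 + 0.6761 + 0.4027 + 0.4646) / 5 = 0.552

0.552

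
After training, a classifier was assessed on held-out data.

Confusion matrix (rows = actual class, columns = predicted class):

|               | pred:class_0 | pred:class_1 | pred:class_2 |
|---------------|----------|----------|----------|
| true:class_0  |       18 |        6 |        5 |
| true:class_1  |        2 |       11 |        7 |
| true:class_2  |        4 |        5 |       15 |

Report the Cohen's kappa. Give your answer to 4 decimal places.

Observed agreement pₒ = trace/N = 44/73 = 0.60274
Expected agreement pₑ = Σ (rowᵢ·colᵢ)/N² = (29·24 + 20·22 + 24·27)/73² = 0.33477
κ = (pₒ − pₑ)/(1 − pₑ) = (0.60274 − 0.33477)/(1 − 0.33477) = 0.4028

0.4028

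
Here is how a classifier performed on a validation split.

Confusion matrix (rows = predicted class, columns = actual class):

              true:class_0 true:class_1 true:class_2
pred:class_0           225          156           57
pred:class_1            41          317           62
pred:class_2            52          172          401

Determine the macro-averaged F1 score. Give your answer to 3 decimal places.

0.630

Per-class F1 score (2·TP/(2·TP+FP+FN)):
  class_0: TP=225, FP=156+57=213, FN=41+52=93 → 450/756 = 0.5952
  class_1: TP=317, FP=41+62=103, FN=156+172=328 → 634/1065 = 0.5953
  class_2: TP=401, FP=52+172=224, FN=57+62=119 → 802/1145 = 0.7004
Macro-F1 score = mean = (0.5952 + 0.5953 + 0.7004) / 3 = 0.630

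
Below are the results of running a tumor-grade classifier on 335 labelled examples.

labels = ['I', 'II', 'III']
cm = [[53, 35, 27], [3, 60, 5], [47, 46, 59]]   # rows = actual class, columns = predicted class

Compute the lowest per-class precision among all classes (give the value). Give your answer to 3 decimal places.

0.426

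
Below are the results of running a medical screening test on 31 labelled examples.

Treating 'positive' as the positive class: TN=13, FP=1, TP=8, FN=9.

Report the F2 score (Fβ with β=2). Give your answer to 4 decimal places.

Fβ = (1+β²)·TP / ((1+β²)·TP + β²·FN + FP), with β²=4
= 5·8 / (5·8 + 4·9 + 1) = 0.5195

0.5195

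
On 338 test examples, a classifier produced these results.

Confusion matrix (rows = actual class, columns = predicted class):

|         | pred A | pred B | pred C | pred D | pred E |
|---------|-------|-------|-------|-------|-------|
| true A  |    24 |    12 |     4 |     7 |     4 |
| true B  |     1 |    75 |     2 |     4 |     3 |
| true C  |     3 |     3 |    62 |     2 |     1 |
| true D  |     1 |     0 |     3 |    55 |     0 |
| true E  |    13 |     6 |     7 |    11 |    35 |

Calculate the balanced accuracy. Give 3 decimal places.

Balanced accuracy = mean of per-class recall.
  A: recall = 24/51 = 0.4706
  B: recall = 75/85 = 0.8824
  C: recall = 62/71 = 0.8732
  D: recall = 55/59 = 0.9322
  E: recall = 35/72 = 0.4861
Mean = (0.4706 + 0.8824 + 0.8732 + 0.9322 + 0.4861) / 5 = 0.729

0.729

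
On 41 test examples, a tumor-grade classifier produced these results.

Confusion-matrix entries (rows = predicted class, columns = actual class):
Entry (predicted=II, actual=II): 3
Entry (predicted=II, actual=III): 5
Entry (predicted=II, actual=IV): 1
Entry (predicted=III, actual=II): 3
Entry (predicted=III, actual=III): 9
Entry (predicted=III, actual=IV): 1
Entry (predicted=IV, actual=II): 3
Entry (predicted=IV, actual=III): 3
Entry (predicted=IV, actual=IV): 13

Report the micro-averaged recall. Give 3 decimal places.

0.610

Micro-averaging pools counts across classes: ΣTP=25, ΣFP=16, ΣFN=16.
Micro-recall = TP/(TP+FN) on pooled counts = 0.610 (equals overall accuracy in single-label multiclass).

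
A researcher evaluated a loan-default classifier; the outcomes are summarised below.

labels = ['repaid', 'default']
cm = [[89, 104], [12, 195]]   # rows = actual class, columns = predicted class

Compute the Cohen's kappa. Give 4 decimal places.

0.4098

Observed agreement pₒ = trace/N = 284/400 = 0.71000
Expected agreement pₑ = Σ (rowᵢ·colᵢ)/N² = (193·101 + 207·299)/400² = 0.50866
κ = (pₒ − pₑ)/(1 − pₑ) = (0.71000 − 0.50866)/(1 − 0.50866) = 0.4098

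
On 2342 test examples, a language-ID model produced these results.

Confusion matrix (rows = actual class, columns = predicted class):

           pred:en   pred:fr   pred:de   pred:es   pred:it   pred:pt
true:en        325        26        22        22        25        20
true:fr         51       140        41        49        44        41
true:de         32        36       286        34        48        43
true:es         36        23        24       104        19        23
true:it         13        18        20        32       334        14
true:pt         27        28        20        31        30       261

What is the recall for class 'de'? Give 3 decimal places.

0.597

Take TP from the diagonal, FP from the rest of the 'de' prediction marginal, FN from the rest of the 'de' actual marginal.
recall = TP/(TP+FN).
de: TP=286, FN=32+36+34+48+43=193 → 286/479 = 0.5971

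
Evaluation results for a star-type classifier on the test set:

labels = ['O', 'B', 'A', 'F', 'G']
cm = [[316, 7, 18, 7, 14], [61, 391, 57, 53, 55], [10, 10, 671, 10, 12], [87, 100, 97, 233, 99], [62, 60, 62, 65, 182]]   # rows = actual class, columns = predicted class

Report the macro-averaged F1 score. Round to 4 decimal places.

Per-class F1 score (2·TP/(2·TP+FP+FN)):
  O: TP=316, FP=61+10+87+62=220, FN=7+18+7+14=46 → 632/898 = 0.70379
  B: TP=391, FP=7+10+100+60=177, FN=61+57+53+55=226 → 782/1185 = 0.65992
  A: TP=671, FP=18+57+97+62=234, FN=10+10+10+12=42 → 1342/1618 = 0.82942
  F: TP=233, FP=7+53+10+65=135, FN=87+100+97+99=383 → 466/984 = 0.47358
  G: TP=182, FP=14+55+12+99=180, FN=62+60+62+65=249 → 364/793 = 0.45902
Macro-F1 score = mean = (0.70379 + 0.65992 + 0.82942 + 0.47358 + 0.45902) / 5 = 0.6251

0.6251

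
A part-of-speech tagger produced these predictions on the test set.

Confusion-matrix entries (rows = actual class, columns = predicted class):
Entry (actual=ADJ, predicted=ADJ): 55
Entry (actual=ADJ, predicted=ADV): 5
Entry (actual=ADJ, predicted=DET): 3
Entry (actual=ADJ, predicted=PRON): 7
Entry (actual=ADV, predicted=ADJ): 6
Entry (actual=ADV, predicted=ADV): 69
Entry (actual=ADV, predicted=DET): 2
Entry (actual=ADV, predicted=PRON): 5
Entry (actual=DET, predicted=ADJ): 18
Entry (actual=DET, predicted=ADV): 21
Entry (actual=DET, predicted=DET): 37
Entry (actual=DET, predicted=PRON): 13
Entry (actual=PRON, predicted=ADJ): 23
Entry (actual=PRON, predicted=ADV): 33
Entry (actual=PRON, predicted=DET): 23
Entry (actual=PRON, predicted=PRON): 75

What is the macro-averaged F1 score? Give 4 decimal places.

0.5919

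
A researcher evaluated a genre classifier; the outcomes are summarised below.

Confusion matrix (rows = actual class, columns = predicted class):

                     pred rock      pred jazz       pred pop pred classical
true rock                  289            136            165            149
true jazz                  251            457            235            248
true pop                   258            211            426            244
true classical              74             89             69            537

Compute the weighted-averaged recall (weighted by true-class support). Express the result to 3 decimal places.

Per-class recall (TP/(TP+FN)):
  rock: TP=289, FN=136+165+149=450 → 289/739 = 0.3911
  jazz: TP=457, FN=251+235+248=734 → 457/1191 = 0.3837
  pop: TP=426, FN=258+211+244=713 → 426/1139 = 0.3740
  classical: TP=537, FN=74+89+69=232 → 537/769 = 0.6983
Weighted-recall = Σ (supportᵢ/N)·recallᵢ with N=3838: (739/3838)·0.3911 + (1191/3838)·0.3837 + (1139/3838)·0.3740 + (769/3838)·0.6983 = 0.445

0.445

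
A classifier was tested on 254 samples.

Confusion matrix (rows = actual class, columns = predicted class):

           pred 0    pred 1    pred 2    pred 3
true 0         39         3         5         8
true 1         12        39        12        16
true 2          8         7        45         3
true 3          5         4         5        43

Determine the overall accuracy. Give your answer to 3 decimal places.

Accuracy = trace / total = (39+39+45+43=166) / 254 = 166/254 = 0.654

0.654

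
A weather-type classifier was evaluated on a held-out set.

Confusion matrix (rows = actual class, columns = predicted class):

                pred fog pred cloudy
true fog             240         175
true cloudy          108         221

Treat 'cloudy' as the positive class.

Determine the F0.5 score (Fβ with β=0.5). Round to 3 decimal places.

0.578

Fβ = (1+β²)·TP / ((1+β²)·TP + β²·FN + FP), with β²=1/4
= 1.25·221 / (1.25·221 + 0.25·108 + 175) = 0.578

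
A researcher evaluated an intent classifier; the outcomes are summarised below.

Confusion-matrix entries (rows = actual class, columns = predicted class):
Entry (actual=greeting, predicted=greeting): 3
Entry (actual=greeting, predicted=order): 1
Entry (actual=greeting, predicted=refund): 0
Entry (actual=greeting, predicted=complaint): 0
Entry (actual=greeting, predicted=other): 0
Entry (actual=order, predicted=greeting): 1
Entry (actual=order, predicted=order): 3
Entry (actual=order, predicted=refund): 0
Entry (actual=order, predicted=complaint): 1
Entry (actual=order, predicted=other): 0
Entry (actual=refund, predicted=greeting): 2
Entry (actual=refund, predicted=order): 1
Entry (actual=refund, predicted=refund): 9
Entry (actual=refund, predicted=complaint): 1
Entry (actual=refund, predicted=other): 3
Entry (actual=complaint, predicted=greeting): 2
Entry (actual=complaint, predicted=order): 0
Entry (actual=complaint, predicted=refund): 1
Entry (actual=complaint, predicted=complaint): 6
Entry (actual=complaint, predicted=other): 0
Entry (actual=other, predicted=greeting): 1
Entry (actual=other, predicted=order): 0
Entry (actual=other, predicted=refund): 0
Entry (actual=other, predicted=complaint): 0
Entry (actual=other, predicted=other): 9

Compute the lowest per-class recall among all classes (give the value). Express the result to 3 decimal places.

Per-class recall (TP/(TP+FN)):
  greeting: TP=3, FN=1+0+0+0=1 → 3/4 = 0.7500
  order: TP=3, FN=1+0+1+0=2 → 3/5 = 0.6000
  refund: TP=9, FN=2+1+1+3=7 → 9/16 = 0.5625
  complaint: TP=6, FN=2+0+1+0=3 → 6/9 = 0.6667
  other: TP=9, FN=1+0+0+0=1 → 9/10 = 0.9000
Lowest is class 'refund' with recall = 0.563.

0.563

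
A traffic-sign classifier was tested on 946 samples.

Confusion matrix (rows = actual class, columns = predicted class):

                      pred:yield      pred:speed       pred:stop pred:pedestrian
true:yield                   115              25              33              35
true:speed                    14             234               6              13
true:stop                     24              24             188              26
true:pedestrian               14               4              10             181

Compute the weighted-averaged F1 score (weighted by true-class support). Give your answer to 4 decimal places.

0.7543

Per-class F1 score (2·TP/(2·TP+FP+FN)):
  yield: TP=115, FP=14+24+14=52, FN=25+33+35=93 → 230/375 = 0.61333
  speed: TP=234, FP=25+24+4=53, FN=14+6+13=33 → 468/554 = 0.84477
  stop: TP=188, FP=33+6+10=49, FN=24+24+26=74 → 376/499 = 0.75351
  pedestrian: TP=181, FP=35+13+26=74, FN=14+4+10=28 → 362/464 = 0.78017
Weighted-F1 score = Σ (supportᵢ/N)·F1 scoreᵢ with N=946: (208/946)·0.61333 + (267/946)·0.84477 + (262/946)·0.75351 + (209/946)·0.78017 = 0.7543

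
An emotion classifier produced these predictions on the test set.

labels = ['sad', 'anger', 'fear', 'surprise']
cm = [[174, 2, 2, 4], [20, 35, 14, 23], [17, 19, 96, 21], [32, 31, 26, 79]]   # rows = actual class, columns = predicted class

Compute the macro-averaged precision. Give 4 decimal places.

Per-class precision (TP/(TP+FP)):
  sad: TP=174, FP=20+17+32=69 → 174/243 = 0.71605
  anger: TP=35, FP=2+19+31=52 → 35/87 = 0.40230
  fear: TP=96, FP=2+14+26=42 → 96/138 = 0.69565
  surprise: TP=79, FP=4+23+21=48 → 79/127 = 0.62205
Macro-precision = mean = (0.71605 + 0.40230 + 0.69565 + 0.62205) / 4 = 0.6090

0.6090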